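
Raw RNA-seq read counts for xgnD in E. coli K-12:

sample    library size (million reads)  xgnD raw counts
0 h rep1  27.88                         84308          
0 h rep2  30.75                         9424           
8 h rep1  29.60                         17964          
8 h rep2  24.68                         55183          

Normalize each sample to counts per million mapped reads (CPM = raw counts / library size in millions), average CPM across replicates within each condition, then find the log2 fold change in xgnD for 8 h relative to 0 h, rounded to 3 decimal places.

CPM(0 h rep1) = 84308 / 27.88 = 3023.9598
CPM(0 h rep2) = 9424 / 30.75 = 306.4715
CPM(8 h rep1) = 17964 / 29.60 = 606.8919
CPM(8 h rep2) = 55183 / 24.68 = 2235.9400
mean CPM(0 h) = 1665.2157; mean CPM(8 h) = 1421.4160
Fold change = 1421.4160 / 1665.2157 = 0.85359
log2(0.85359) = -0.2284

-0.228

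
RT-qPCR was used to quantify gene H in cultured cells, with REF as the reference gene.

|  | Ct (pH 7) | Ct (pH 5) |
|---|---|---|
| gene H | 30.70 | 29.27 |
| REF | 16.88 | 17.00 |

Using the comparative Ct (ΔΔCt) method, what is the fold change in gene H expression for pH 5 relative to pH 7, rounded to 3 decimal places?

2.928

ΔCt(pH 7) = 30.700 − 16.880 = 13.820
ΔCt(pH 5) = 29.270 − 17.000 = 12.270
ΔΔCt = 12.270 − 13.820 = -1.550
Fold change = 2^(−(-1.550)) = 2^1.550 = 2.9282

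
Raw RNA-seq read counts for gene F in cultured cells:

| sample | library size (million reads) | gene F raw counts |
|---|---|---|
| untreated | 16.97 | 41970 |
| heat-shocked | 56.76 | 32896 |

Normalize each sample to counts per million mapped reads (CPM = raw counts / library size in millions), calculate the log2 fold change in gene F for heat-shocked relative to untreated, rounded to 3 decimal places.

CPM(untreated) = 41970 / 16.97 = 2473.1880
CPM(heat-shocked) = 32896 / 56.76 = 579.5631
Fold change = 579.5631 / 2473.1880 = 0.23434
log2(0.23434) = -2.0933

-2.093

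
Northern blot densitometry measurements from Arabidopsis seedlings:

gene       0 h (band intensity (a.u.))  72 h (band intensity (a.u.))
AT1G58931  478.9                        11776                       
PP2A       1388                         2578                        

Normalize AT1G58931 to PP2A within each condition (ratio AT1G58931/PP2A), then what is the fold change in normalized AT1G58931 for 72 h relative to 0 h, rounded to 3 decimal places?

AT1G58931/PP2A (0 h) = 478.9 / 1388 = 0.34503
AT1G58931/PP2A (72 h) = 11776 / 2578 = 4.5679
Fold change = 4.5679 / 0.34503 = 13.2391

13.239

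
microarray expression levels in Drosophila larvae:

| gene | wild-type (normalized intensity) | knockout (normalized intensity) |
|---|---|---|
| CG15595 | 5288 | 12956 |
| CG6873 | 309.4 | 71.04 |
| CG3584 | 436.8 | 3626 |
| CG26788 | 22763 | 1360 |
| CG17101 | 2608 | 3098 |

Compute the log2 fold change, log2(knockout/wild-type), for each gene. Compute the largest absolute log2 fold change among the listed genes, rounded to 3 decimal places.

log2(12956/5288) = 1.293  (CG15595)
log2(71.04/309.4) = -2.123  (CG6873)
log2(3626/436.8) = 3.053  (CG3584)
log2(1360/22763) = -4.065  (CG26788)
log2(3098/2608) = 0.248  (CG17101)
The largest magnitude belongs to CG26788.

4.065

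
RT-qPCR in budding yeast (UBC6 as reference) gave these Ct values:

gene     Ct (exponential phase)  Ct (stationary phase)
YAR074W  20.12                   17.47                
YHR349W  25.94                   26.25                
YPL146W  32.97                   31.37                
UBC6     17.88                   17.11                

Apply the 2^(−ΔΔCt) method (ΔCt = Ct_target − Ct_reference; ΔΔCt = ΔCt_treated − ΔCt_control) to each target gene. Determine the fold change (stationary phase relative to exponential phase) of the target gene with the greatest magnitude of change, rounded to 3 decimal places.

3.681

YAR074W: ΔΔCt = (17.47−17.11) − (20.12−17.88) = 0.36 − 2.24 = -1.88; fold change = 2^1.88 = 3.681
YHR349W: ΔΔCt = (26.25−17.11) − (25.94−17.88) = 9.14 − 8.06 = 1.08; fold change = 2^-1.08 = 0.473
YPL146W: ΔΔCt = (31.37−17.11) − (32.97−17.88) = 14.26 − 15.09 = -0.83; fold change = 2^0.83 = 1.778
YAR074W has the largest |ΔΔCt| = 1.88.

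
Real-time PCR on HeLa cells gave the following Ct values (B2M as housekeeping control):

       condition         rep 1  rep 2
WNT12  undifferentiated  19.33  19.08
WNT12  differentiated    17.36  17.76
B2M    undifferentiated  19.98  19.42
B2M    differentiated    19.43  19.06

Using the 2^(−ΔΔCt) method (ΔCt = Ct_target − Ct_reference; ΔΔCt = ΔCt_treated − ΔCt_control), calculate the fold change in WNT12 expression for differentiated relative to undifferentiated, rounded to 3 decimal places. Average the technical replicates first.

Mean Ct: WNT12 undifferentiated 19.205; WNT12 differentiated 17.560; B2M undifferentiated 19.700; B2M differentiated 19.245
ΔCt(undifferentiated) = 19.205 − 19.700 = -0.495
ΔCt(differentiated) = 17.560 − 19.245 = -1.685
ΔΔCt = -1.685 − (-0.495) = -1.190
Fold change = 2^(−(-1.190)) = 2^1.190 = 2.2815

2.282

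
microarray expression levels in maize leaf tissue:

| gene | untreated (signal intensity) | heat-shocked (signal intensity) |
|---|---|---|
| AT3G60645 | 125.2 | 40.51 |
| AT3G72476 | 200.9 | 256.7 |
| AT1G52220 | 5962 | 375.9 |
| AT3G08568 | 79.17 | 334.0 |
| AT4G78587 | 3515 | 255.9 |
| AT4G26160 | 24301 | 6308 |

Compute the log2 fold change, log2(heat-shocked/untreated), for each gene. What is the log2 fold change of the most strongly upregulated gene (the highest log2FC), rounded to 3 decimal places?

2.077

log2(40.51/125.2) = -1.628  (AT3G60645)
log2(256.7/200.9) = 0.354  (AT3G72476)
log2(375.9/5962) = -3.987  (AT1G52220)
log2(334.0/79.17) = 2.077  (AT3G08568)
log2(255.9/3515) = -3.780  (AT4G78587)
log2(6308/24301) = -1.946  (AT4G26160)
AT3G08568 is most strongly upregulated.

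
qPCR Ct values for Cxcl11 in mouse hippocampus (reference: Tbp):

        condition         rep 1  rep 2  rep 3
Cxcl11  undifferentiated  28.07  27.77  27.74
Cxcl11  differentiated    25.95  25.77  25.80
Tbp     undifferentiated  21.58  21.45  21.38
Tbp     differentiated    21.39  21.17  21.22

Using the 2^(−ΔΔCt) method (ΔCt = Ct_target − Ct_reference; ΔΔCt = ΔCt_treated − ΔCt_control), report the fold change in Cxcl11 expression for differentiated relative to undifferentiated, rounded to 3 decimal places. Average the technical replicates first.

Mean Ct: Cxcl11 undifferentiated 27.860; Cxcl11 differentiated 25.840; Tbp undifferentiated 21.470; Tbp differentiated 21.260
ΔCt(undifferentiated) = 27.860 − 21.470 = 6.390
ΔCt(differentiated) = 25.840 − 21.260 = 4.580
ΔΔCt = 4.580 − 6.390 = -1.810
Fold change = 2^(−(-1.810)) = 2^1.810 = 3.5064

3.506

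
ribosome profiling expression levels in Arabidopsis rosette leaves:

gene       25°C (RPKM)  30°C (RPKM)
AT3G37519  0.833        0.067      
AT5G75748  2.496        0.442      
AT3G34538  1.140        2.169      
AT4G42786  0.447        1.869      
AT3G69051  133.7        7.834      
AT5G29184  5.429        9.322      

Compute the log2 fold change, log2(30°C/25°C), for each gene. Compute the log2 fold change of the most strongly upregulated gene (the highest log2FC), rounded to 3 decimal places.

2.064

log2(0.067/0.833) = -3.636  (AT3G37519)
log2(0.442/2.496) = -2.497  (AT5G75748)
log2(2.169/1.140) = 0.928  (AT3G34538)
log2(1.869/0.447) = 2.064  (AT4G42786)
log2(7.834/133.7) = -4.093  (AT3G69051)
log2(9.322/5.429) = 0.780  (AT5G29184)
AT4G42786 is most strongly upregulated.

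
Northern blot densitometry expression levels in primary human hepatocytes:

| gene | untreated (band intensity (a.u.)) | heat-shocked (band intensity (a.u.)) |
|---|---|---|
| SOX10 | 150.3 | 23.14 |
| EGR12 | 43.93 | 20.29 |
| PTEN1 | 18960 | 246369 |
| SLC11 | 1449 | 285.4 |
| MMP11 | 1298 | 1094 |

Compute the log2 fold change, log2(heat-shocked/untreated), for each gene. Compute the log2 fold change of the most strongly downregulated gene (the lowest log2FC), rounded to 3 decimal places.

-2.699

log2(23.14/150.3) = -2.699  (SOX10)
log2(20.29/43.93) = -1.114  (EGR12)
log2(246369/18960) = 3.700  (PTEN1)
log2(285.4/1449) = -2.344  (SLC11)
log2(1094/1298) = -0.247  (MMP11)
SOX10 is most strongly downregulated.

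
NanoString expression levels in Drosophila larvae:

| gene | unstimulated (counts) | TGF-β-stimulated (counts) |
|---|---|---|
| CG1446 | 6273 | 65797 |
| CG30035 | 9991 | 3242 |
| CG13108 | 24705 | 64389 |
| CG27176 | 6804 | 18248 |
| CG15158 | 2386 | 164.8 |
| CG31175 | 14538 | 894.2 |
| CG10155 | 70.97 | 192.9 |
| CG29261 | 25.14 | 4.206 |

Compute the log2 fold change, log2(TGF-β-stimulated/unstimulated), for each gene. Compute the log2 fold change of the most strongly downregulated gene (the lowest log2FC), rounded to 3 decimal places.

log2(65797/6273) = 3.391  (CG1446)
log2(3242/9991) = -1.624  (CG30035)
log2(64389/24705) = 1.382  (CG13108)
log2(18248/6804) = 1.423  (CG27176)
log2(164.8/2386) = -3.856  (CG15158)
log2(894.2/14538) = -4.023  (CG31175)
log2(192.9/70.97) = 1.443  (CG10155)
log2(4.206/25.14) = -2.579  (CG29261)
CG31175 is most strongly downregulated.

-4.023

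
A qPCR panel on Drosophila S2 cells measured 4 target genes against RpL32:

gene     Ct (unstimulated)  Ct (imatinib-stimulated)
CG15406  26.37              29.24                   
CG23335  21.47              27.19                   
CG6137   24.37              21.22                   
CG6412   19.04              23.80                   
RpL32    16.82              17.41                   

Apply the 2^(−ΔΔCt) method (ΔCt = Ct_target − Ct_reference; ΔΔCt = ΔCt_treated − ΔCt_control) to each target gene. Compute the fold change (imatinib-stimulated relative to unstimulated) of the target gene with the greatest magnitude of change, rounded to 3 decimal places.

0.029

CG15406: ΔΔCt = (29.24−17.41) − (26.37−16.82) = 11.83 − 9.55 = 2.28; fold change = 2^-2.28 = 0.206
CG23335: ΔΔCt = (27.19−17.41) − (21.47−16.82) = 9.78 − 4.65 = 5.13; fold change = 2^-5.13 = 0.029
CG6137: ΔΔCt = (21.22−17.41) − (24.37−16.82) = 3.81 − 7.55 = -3.74; fold change = 2^3.74 = 13.361
CG6412: ΔΔCt = (23.80−17.41) − (19.04−16.82) = 6.39 − 2.22 = 4.17; fold change = 2^-4.17 = 0.056
CG23335 has the largest |ΔΔCt| = 5.13.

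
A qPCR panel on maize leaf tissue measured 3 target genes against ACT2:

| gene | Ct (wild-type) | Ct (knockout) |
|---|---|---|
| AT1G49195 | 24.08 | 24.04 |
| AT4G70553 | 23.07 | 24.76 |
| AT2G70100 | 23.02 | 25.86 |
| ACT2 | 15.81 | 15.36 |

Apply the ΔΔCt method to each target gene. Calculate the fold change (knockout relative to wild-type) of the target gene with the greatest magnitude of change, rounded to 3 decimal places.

AT1G49195: ΔΔCt = (24.04−15.36) − (24.08−15.81) = 8.68 − 8.27 = 0.41; fold change = 2^-0.41 = 0.753
AT4G70553: ΔΔCt = (24.76−15.36) − (23.07−15.81) = 9.40 − 7.26 = 2.14; fold change = 2^-2.14 = 0.227
AT2G70100: ΔΔCt = (25.86−15.36) − (23.02−15.81) = 10.50 − 7.21 = 3.29; fold change = 2^-3.29 = 0.102
AT2G70100 has the largest |ΔΔCt| = 3.29.

0.102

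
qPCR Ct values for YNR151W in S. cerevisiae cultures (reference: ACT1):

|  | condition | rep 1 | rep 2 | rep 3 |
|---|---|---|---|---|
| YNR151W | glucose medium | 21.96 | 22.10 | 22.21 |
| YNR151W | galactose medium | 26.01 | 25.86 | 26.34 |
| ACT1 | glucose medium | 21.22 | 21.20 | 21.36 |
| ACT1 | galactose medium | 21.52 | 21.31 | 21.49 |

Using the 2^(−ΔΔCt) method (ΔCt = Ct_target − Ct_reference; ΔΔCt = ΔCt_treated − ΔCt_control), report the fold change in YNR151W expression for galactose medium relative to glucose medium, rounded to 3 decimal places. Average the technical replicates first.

0.072

Mean Ct: YNR151W glucose medium 22.090; YNR151W galactose medium 26.070; ACT1 glucose medium 21.260; ACT1 galactose medium 21.440
ΔCt(glucose medium) = 22.090 − 21.260 = 0.830
ΔCt(galactose medium) = 26.070 − 21.440 = 4.630
ΔΔCt = 4.630 − 0.830 = 3.800
Fold change = 2^(−3.800) = 0.0718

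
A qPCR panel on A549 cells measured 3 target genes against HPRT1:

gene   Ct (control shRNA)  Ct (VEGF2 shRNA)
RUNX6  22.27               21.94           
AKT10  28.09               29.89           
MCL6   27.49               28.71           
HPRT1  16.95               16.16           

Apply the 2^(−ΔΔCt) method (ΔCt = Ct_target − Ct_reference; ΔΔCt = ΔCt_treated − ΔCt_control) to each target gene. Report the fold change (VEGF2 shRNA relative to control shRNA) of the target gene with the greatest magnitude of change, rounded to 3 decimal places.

RUNX6: ΔΔCt = (21.94−16.16) − (22.27−16.95) = 5.78 − 5.32 = 0.46; fold change = 2^-0.46 = 0.727
AKT10: ΔΔCt = (29.89−16.16) − (28.09−16.95) = 13.73 − 11.14 = 2.59; fold change = 2^-2.59 = 0.166
MCL6: ΔΔCt = (28.71−16.16) − (27.49−16.95) = 12.55 − 10.54 = 2.01; fold change = 2^-2.01 = 0.248
AKT10 has the largest |ΔΔCt| = 2.59.

0.166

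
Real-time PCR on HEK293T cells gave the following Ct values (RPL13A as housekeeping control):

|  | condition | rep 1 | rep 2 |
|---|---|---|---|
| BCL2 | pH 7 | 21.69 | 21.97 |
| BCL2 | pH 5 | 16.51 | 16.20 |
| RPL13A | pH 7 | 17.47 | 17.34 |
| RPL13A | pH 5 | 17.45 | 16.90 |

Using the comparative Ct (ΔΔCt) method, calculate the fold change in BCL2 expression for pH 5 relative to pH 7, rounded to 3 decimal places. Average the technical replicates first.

37.923

Mean Ct: BCL2 pH 7 21.830; BCL2 pH 5 16.355; RPL13A pH 7 17.405; RPL13A pH 5 17.175
ΔCt(pH 7) = 21.830 − 17.405 = 4.425
ΔCt(pH 5) = 16.355 − 17.175 = -0.820
ΔΔCt = -0.820 − 4.425 = -5.245
Fold change = 2^(−(-5.245)) = 2^5.245 = 37.9230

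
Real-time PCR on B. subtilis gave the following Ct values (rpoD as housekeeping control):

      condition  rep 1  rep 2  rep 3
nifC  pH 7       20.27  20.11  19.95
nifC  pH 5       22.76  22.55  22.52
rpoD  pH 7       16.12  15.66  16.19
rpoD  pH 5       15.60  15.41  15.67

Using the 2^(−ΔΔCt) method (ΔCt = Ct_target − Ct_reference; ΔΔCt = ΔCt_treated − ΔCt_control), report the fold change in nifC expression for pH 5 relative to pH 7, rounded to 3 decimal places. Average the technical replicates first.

0.131

Mean Ct: nifC pH 7 20.110; nifC pH 5 22.610; rpoD pH 7 15.990; rpoD pH 5 15.560
ΔCt(pH 7) = 20.110 − 15.990 = 4.120
ΔCt(pH 5) = 22.610 − 15.560 = 7.050
ΔΔCt = 7.050 − 4.120 = 2.930
Fold change = 2^(−2.930) = 0.1312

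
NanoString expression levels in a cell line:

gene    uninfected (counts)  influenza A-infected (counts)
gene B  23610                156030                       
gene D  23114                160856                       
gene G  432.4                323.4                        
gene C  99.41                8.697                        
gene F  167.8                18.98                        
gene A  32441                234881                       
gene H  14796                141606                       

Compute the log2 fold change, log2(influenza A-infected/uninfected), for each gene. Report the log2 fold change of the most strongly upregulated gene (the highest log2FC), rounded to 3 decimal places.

3.259

log2(156030/23610) = 2.724  (gene B)
log2(160856/23114) = 2.799  (gene D)
log2(323.4/432.4) = -0.419  (gene G)
log2(8.697/99.41) = -3.515  (gene C)
log2(18.98/167.8) = -3.144  (gene F)
log2(234881/32441) = 2.856  (gene A)
log2(141606/14796) = 3.259  (gene H)
gene H is most strongly upregulated.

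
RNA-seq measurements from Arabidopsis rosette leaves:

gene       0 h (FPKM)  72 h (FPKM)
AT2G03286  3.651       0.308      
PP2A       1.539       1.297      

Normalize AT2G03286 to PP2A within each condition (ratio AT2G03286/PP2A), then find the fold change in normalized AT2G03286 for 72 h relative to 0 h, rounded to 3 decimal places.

0.100

AT2G03286/PP2A (0 h) = 3.651 / 1.539 = 2.3723
AT2G03286/PP2A (72 h) = 0.308 / 1.297 = 0.23747
Fold change = 0.23747 / 2.3723 = 0.1001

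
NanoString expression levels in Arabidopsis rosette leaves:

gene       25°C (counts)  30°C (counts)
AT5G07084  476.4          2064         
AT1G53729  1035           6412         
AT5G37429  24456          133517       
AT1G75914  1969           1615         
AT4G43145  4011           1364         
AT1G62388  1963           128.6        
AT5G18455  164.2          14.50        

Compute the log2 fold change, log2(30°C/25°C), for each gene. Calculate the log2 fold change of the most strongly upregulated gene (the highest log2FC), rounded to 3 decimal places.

log2(2064/476.4) = 2.115  (AT5G07084)
log2(6412/1035) = 2.631  (AT1G53729)
log2(133517/24456) = 2.449  (AT5G37429)
log2(1615/1969) = -0.286  (AT1G75914)
log2(1364/4011) = -1.556  (AT4G43145)
log2(128.6/1963) = -3.932  (AT1G62388)
log2(14.50/164.2) = -3.501  (AT5G18455)
AT1G53729 is most strongly upregulated.

2.631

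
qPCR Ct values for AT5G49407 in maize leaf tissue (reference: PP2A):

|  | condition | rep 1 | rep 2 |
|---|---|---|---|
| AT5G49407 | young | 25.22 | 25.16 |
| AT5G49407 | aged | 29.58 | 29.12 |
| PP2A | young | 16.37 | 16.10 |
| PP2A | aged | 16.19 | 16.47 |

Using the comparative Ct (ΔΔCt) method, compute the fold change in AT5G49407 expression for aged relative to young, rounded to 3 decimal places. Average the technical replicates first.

0.060

Mean Ct: AT5G49407 young 25.190; AT5G49407 aged 29.350; PP2A young 16.235; PP2A aged 16.330
ΔCt(young) = 25.190 − 16.235 = 8.955
ΔCt(aged) = 29.350 − 16.330 = 13.020
ΔΔCt = 13.020 − 8.955 = 4.065
Fold change = 2^(−4.065) = 0.0597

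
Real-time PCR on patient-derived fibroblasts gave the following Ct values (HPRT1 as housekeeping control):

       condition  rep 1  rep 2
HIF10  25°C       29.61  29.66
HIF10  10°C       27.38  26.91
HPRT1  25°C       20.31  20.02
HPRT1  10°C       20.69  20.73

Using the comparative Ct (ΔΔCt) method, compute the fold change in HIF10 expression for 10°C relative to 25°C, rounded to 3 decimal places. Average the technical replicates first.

8.196

Mean Ct: HIF10 25°C 29.635; HIF10 10°C 27.145; HPRT1 25°C 20.165; HPRT1 10°C 20.710
ΔCt(25°C) = 29.635 − 20.165 = 9.470
ΔCt(10°C) = 27.145 − 20.710 = 6.435
ΔΔCt = 6.435 − 9.470 = -3.035
Fold change = 2^(−(-3.035)) = 2^3.035 = 8.1965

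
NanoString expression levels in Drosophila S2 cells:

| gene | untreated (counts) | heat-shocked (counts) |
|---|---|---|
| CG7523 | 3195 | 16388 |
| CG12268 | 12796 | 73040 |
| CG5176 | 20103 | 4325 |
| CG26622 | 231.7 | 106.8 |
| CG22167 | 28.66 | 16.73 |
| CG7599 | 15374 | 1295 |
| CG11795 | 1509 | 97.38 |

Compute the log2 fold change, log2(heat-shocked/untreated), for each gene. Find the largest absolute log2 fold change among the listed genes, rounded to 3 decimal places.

log2(16388/3195) = 2.359  (CG7523)
log2(73040/12796) = 2.513  (CG12268)
log2(4325/20103) = -2.217  (CG5176)
log2(106.8/231.7) = -1.117  (CG26622)
log2(16.73/28.66) = -0.777  (CG22167)
log2(1295/15374) = -3.569  (CG7599)
log2(97.38/1509) = -3.954  (CG11795)
The largest magnitude belongs to CG11795.

3.954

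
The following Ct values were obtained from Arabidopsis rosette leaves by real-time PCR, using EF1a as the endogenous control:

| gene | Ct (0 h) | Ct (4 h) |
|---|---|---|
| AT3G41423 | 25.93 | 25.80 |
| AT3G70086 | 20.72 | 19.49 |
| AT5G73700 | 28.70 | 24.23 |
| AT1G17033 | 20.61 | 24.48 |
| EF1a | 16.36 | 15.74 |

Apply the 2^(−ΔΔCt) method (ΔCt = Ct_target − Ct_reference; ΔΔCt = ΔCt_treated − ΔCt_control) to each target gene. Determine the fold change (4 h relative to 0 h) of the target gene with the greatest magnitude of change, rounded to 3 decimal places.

0.045

AT3G41423: ΔΔCt = (25.80−15.74) − (25.93−16.36) = 10.06 − 9.57 = 0.49; fold change = 2^-0.49 = 0.712
AT3G70086: ΔΔCt = (19.49−15.74) − (20.72−16.36) = 3.75 − 4.36 = -0.61; fold change = 2^0.61 = 1.526
AT5G73700: ΔΔCt = (24.23−15.74) − (28.70−16.36) = 8.49 − 12.34 = -3.85; fold change = 2^3.85 = 14.420
AT1G17033: ΔΔCt = (24.48−15.74) − (20.61−16.36) = 8.74 − 4.25 = 4.49; fold change = 2^-4.49 = 0.045
AT1G17033 has the largest |ΔΔCt| = 4.49.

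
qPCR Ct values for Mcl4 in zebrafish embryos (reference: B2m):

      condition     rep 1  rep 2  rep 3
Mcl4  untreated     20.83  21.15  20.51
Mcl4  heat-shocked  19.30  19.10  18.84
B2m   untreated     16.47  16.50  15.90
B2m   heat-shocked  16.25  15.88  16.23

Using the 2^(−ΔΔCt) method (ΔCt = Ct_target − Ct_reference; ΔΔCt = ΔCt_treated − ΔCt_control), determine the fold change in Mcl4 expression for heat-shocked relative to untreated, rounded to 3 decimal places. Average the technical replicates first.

2.990

Mean Ct: Mcl4 untreated 20.830; Mcl4 heat-shocked 19.080; B2m untreated 16.290; B2m heat-shocked 16.120
ΔCt(untreated) = 20.830 − 16.290 = 4.540
ΔCt(heat-shocked) = 19.080 − 16.120 = 2.960
ΔΔCt = 2.960 − 4.540 = -1.580
Fold change = 2^(−(-1.580)) = 2^1.580 = 2.9897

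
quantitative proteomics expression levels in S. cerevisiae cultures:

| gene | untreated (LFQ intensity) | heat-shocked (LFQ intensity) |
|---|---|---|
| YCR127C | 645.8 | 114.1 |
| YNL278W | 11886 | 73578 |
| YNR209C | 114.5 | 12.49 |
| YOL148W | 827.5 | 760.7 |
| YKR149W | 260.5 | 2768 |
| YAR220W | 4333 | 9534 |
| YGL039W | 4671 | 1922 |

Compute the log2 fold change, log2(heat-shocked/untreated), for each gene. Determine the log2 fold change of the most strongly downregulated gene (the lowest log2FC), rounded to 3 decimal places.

-3.197

log2(114.1/645.8) = -2.501  (YCR127C)
log2(73578/11886) = 2.630  (YNL278W)
log2(12.49/114.5) = -3.197  (YNR209C)
log2(760.7/827.5) = -0.121  (YOL148W)
log2(2768/260.5) = 3.409  (YKR149W)
log2(9534/4333) = 1.138  (YAR220W)
log2(1922/4671) = -1.281  (YGL039W)
YNR209C is most strongly downregulated.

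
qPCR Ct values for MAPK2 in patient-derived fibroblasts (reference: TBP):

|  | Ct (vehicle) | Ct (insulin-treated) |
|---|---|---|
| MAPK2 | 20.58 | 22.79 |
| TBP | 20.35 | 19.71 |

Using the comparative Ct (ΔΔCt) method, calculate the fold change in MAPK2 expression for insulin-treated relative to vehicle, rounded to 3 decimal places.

0.139

ΔCt(vehicle) = 20.580 − 20.350 = 0.230
ΔCt(insulin-treated) = 22.790 − 19.710 = 3.080
ΔΔCt = 3.080 − 0.230 = 2.850
Fold change = 2^(−2.850) = 0.1387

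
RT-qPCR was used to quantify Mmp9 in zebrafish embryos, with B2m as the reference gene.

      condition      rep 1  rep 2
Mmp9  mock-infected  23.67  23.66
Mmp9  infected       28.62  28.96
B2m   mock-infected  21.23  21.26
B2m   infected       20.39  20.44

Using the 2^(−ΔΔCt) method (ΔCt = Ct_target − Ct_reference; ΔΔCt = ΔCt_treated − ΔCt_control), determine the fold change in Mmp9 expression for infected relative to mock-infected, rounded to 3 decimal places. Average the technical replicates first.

Mean Ct: Mmp9 mock-infected 23.665; Mmp9 infected 28.790; B2m mock-infected 21.245; B2m infected 20.415
ΔCt(mock-infected) = 23.665 − 21.245 = 2.420
ΔCt(infected) = 28.790 − 20.415 = 8.375
ΔΔCt = 8.375 − 2.420 = 5.955
Fold change = 2^(−5.955) = 0.0161

0.016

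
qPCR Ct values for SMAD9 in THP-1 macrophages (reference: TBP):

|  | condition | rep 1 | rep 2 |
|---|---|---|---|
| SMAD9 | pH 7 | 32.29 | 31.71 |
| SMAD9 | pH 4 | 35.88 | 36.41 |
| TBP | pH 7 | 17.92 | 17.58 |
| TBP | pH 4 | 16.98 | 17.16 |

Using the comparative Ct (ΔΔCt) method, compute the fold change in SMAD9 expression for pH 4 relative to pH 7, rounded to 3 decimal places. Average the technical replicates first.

Mean Ct: SMAD9 pH 7 32.000; SMAD9 pH 4 36.145; TBP pH 7 17.750; TBP pH 4 17.070
ΔCt(pH 7) = 32.000 − 17.750 = 14.250
ΔCt(pH 4) = 36.145 − 17.070 = 19.075
ΔΔCt = 19.075 − 14.250 = 4.825
Fold change = 2^(−4.825) = 0.0353

0.035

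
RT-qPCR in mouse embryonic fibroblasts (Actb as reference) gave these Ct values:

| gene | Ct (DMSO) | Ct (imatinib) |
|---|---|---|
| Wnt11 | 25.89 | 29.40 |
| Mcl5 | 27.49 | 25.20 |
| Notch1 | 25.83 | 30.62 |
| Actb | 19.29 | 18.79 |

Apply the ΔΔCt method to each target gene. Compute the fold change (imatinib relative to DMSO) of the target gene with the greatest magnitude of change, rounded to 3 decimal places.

0.026

Wnt11: ΔΔCt = (29.40−18.79) − (25.89−19.29) = 10.61 − 6.60 = 4.01; fold change = 2^-4.01 = 0.062
Mcl5: ΔΔCt = (25.20−18.79) − (27.49−19.29) = 6.41 − 8.20 = -1.79; fold change = 2^1.79 = 3.458
Notch1: ΔΔCt = (30.62−18.79) − (25.83−19.29) = 11.83 − 6.54 = 5.29; fold change = 2^-5.29 = 0.026
Notch1 has the largest |ΔΔCt| = 5.29.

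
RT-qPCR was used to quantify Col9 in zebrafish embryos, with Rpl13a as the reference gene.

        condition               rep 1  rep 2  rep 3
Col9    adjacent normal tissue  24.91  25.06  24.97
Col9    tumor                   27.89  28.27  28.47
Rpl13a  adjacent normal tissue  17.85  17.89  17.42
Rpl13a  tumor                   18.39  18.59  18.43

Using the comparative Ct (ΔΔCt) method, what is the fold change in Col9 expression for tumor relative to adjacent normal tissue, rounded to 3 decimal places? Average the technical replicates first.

Mean Ct: Col9 adjacent normal tissue 24.980; Col9 tumor 28.210; Rpl13a adjacent normal tissue 17.720; Rpl13a tumor 18.470
ΔCt(adjacent normal tissue) = 24.980 − 17.720 = 7.260
ΔCt(tumor) = 28.210 − 18.470 = 9.740
ΔΔCt = 9.740 − 7.260 = 2.480
Fold change = 2^(−2.480) = 0.1792

0.179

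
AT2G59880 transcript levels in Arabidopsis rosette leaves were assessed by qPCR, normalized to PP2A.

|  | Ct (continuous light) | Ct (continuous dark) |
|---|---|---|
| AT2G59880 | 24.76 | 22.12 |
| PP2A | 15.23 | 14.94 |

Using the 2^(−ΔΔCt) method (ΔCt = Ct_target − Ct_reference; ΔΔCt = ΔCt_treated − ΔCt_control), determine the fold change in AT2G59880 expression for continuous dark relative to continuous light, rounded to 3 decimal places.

5.098

ΔCt(continuous light) = 24.760 − 15.230 = 9.530
ΔCt(continuous dark) = 22.120 − 14.940 = 7.180
ΔΔCt = 7.180 − 9.530 = -2.350
Fold change = 2^(−(-2.350)) = 2^2.350 = 5.0982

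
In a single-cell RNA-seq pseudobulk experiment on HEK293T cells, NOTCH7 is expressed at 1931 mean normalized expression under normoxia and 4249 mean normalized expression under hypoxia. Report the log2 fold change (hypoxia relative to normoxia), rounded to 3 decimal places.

1.138

Fold change = 4249 / 1931 = 2.2004
log2(2.2004) = 1.1378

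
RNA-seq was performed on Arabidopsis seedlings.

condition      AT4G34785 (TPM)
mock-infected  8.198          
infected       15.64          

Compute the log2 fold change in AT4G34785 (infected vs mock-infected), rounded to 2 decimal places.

0.93

Fold change = 15.64 / 8.198 = 1.9078
log2(1.9078) = 0.932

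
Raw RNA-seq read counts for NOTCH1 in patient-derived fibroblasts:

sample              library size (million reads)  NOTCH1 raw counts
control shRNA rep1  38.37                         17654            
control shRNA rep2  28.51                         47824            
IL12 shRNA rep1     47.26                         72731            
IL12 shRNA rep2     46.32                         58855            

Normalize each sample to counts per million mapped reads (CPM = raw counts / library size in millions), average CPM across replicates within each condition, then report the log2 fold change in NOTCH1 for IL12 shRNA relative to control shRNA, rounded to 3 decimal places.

0.394

CPM(control shRNA rep1) = 17654 / 38.37 = 460.0990
CPM(control shRNA rep2) = 47824 / 28.51 = 1677.4465
CPM(IL12 shRNA rep1) = 72731 / 47.26 = 1538.9547
CPM(IL12 shRNA rep2) = 58855 / 46.32 = 1270.6174
mean CPM(control shRNA) = 1068.7728; mean CPM(IL12 shRNA) = 1404.7861
Fold change = 1404.7861 / 1068.7728 = 1.31439
log2(1.31439) = 0.3944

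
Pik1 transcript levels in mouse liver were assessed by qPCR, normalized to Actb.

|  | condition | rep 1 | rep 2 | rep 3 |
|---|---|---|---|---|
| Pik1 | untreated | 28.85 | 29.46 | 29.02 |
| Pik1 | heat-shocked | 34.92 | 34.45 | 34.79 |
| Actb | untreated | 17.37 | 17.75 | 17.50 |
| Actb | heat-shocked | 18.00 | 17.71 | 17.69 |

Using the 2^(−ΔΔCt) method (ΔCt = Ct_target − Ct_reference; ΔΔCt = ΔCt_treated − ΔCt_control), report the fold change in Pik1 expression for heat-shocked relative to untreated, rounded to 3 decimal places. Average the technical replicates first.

0.025

Mean Ct: Pik1 untreated 29.110; Pik1 heat-shocked 34.720; Actb untreated 17.540; Actb heat-shocked 17.800
ΔCt(untreated) = 29.110 − 17.540 = 11.570
ΔCt(heat-shocked) = 34.720 − 17.800 = 16.920
ΔΔCt = 16.920 − 11.570 = 5.350
Fold change = 2^(−5.350) = 0.0245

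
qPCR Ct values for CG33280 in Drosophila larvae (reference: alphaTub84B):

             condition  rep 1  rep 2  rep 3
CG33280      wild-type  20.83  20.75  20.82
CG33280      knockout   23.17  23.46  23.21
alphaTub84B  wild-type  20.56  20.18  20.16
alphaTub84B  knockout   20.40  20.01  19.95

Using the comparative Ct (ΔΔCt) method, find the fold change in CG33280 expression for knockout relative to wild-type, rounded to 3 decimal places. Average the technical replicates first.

0.158

Mean Ct: CG33280 wild-type 20.800; CG33280 knockout 23.280; alphaTub84B wild-type 20.300; alphaTub84B knockout 20.120
ΔCt(wild-type) = 20.800 − 20.300 = 0.500
ΔCt(knockout) = 23.280 − 20.120 = 3.160
ΔΔCt = 3.160 − 0.500 = 2.660
Fold change = 2^(−2.660) = 0.1582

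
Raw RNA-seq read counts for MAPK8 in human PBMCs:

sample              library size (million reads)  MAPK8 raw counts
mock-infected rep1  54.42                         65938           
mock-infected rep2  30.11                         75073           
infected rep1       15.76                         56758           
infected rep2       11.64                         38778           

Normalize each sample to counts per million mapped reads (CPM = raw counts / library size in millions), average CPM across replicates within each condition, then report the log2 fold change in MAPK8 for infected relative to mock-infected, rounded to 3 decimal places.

CPM(mock-infected rep1) = 65938 / 54.42 = 1211.6501
CPM(mock-infected rep2) = 75073 / 30.11 = 2493.2913
CPM(infected rep1) = 56758 / 15.76 = 3601.3959
CPM(infected rep2) = 38778 / 11.64 = 3331.4433
mean CPM(mock-infected) = 1852.4707; mean CPM(infected) = 3466.4196
Fold change = 3466.4196 / 1852.4707 = 1.87124
log2(1.87124) = 0.9040

0.904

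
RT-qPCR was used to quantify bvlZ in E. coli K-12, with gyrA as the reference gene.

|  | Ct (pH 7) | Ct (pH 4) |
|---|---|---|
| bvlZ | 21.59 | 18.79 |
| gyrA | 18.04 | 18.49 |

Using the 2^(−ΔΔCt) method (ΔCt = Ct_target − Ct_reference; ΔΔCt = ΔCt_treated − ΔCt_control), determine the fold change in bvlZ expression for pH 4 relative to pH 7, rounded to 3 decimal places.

9.514

ΔCt(pH 7) = 21.590 − 18.040 = 3.550
ΔCt(pH 4) = 18.790 − 18.490 = 0.300
ΔΔCt = 0.300 − 3.550 = -3.250
Fold change = 2^(−(-3.250)) = 2^3.250 = 9.5137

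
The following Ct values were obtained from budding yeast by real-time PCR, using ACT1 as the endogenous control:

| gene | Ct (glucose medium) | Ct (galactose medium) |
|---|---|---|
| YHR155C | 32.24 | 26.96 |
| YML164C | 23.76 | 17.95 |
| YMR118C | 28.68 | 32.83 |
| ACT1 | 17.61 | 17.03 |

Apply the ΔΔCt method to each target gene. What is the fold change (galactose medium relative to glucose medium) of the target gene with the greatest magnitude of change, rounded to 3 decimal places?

YHR155C: ΔΔCt = (26.96−17.03) − (32.24−17.61) = 9.93 − 14.63 = -4.70; fold change = 2^4.70 = 25.992
YML164C: ΔΔCt = (17.95−17.03) − (23.76−17.61) = 0.92 − 6.15 = -5.23; fold change = 2^5.23 = 37.531
YMR118C: ΔΔCt = (32.83−17.03) − (28.68−17.61) = 15.80 − 11.07 = 4.73; fold change = 2^-4.73 = 0.038
YML164C has the largest |ΔΔCt| = 5.23.

37.531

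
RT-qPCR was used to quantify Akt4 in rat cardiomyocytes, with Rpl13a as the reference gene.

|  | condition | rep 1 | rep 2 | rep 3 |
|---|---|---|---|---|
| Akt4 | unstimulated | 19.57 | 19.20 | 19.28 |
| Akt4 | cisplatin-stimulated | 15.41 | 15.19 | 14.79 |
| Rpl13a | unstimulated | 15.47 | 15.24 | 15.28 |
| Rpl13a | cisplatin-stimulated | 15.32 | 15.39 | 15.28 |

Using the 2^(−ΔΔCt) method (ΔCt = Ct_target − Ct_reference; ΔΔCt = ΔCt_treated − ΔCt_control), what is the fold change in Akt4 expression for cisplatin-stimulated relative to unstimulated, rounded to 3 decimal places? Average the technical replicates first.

18.636

Mean Ct: Akt4 unstimulated 19.350; Akt4 cisplatin-stimulated 15.130; Rpl13a unstimulated 15.330; Rpl13a cisplatin-stimulated 15.330
ΔCt(unstimulated) = 19.350 − 15.330 = 4.020
ΔCt(cisplatin-stimulated) = 15.130 − 15.330 = -0.200
ΔΔCt = -0.200 − 4.020 = -4.220
Fold change = 2^(−(-4.220)) = 2^4.220 = 18.6357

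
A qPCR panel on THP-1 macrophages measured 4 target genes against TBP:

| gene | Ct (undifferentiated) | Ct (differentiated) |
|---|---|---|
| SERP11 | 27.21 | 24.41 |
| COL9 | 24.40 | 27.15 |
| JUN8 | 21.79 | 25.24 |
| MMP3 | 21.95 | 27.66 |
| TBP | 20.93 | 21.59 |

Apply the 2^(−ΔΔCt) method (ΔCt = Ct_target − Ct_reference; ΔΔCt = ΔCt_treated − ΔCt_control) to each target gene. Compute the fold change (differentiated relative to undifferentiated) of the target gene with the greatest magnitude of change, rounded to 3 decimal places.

SERP11: ΔΔCt = (24.41−21.59) − (27.21−20.93) = 2.82 − 6.28 = -3.46; fold change = 2^3.46 = 11.004
COL9: ΔΔCt = (27.15−21.59) − (24.40−20.93) = 5.56 − 3.47 = 2.09; fold change = 2^-2.09 = 0.235
JUN8: ΔΔCt = (25.24−21.59) − (21.79−20.93) = 3.65 − 0.86 = 2.79; fold change = 2^-2.79 = 0.145
MMP3: ΔΔCt = (27.66−21.59) − (21.95−20.93) = 6.07 − 1.02 = 5.05; fold change = 2^-5.05 = 0.030
MMP3 has the largest |ΔΔCt| = 5.05.

0.030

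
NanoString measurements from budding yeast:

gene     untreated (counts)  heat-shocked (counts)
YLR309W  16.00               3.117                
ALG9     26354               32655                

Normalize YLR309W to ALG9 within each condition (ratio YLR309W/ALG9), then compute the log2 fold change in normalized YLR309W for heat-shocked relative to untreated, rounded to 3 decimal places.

-2.669

YLR309W/ALG9 (untreated) = 16.00 / 26354 = 0.00060712
YLR309W/ALG9 (heat-shocked) = 3.117 / 32655 = 9.5452e-05
Fold change = 9.5452e-05 / 0.00060712 = 0.1572
log2(0.1572) = -2.6691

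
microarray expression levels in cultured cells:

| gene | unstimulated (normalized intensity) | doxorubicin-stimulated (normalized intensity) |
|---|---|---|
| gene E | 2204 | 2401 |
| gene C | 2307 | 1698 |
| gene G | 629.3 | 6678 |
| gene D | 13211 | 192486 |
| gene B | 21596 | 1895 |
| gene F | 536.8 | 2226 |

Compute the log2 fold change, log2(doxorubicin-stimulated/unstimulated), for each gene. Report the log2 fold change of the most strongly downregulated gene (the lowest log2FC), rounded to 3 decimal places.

log2(2401/2204) = 0.124  (gene E)
log2(1698/2307) = -0.442  (gene C)
log2(6678/629.3) = 3.408  (gene G)
log2(192486/13211) = 3.865  (gene D)
log2(1895/21596) = -3.510  (gene B)
log2(2226/536.8) = 2.052  (gene F)
gene B is most strongly downregulated.

-3.510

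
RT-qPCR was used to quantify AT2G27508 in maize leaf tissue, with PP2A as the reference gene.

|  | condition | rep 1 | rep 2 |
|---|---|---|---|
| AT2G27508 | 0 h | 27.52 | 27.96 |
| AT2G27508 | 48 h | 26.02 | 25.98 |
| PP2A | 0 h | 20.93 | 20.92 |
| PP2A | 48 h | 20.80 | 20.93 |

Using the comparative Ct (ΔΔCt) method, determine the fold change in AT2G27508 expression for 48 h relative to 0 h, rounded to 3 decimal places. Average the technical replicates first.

Mean Ct: AT2G27508 0 h 27.740; AT2G27508 48 h 26.000; PP2A 0 h 20.925; PP2A 48 h 20.865
ΔCt(0 h) = 27.740 − 20.925 = 6.815
ΔCt(48 h) = 26.000 − 20.865 = 5.135
ΔΔCt = 5.135 − 6.815 = -1.680
Fold change = 2^(−(-1.680)) = 2^1.680 = 3.2043

3.204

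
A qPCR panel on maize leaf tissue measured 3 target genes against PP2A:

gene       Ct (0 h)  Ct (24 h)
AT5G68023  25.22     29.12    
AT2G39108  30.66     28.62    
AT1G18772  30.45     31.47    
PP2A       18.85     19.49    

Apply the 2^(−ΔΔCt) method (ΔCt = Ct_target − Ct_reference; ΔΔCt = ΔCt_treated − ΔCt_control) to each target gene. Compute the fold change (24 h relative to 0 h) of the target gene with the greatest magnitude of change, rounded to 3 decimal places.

AT5G68023: ΔΔCt = (29.12−19.49) − (25.22−18.85) = 9.63 − 6.37 = 3.26; fold change = 2^-3.26 = 0.104
AT2G39108: ΔΔCt = (28.62−19.49) − (30.66−18.85) = 9.13 − 11.81 = -2.68; fold change = 2^2.68 = 6.409
AT1G18772: ΔΔCt = (31.47−19.49) − (30.45−18.85) = 11.98 − 11.60 = 0.38; fold change = 2^-0.38 = 0.768
AT5G68023 has the largest |ΔΔCt| = 3.26.

0.104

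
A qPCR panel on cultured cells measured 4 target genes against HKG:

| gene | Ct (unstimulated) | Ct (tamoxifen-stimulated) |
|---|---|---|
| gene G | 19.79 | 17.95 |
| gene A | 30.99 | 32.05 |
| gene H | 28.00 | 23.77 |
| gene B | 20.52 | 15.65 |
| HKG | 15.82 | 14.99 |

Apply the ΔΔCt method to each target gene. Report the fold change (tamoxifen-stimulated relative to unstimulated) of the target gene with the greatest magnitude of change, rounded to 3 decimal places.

16.450

gene G: ΔΔCt = (17.95−14.99) − (19.79−15.82) = 2.96 − 3.97 = -1.01; fold change = 2^1.01 = 2.014
gene A: ΔΔCt = (32.05−14.99) − (30.99−15.82) = 17.06 − 15.17 = 1.89; fold change = 2^-1.89 = 0.270
gene H: ΔΔCt = (23.77−14.99) − (28.00−15.82) = 8.78 − 12.18 = -3.40; fold change = 2^3.40 = 10.556
gene B: ΔΔCt = (15.65−14.99) − (20.52−15.82) = 0.66 − 4.70 = -4.04; fold change = 2^4.04 = 16.450
gene B has the largest |ΔΔCt| = 4.04.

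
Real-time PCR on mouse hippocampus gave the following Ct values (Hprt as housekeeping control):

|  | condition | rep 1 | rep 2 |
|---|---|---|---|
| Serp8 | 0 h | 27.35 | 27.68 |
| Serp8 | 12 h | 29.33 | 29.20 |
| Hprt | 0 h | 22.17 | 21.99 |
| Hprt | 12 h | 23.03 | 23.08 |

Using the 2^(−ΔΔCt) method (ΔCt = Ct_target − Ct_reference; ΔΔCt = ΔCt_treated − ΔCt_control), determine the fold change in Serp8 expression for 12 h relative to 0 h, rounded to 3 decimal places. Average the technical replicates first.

Mean Ct: Serp8 0 h 27.515; Serp8 12 h 29.265; Hprt 0 h 22.080; Hprt 12 h 23.055
ΔCt(0 h) = 27.515 − 22.080 = 5.435
ΔCt(12 h) = 29.265 − 23.055 = 6.210
ΔΔCt = 6.210 − 5.435 = 0.775
Fold change = 2^(−0.775) = 0.5844

0.584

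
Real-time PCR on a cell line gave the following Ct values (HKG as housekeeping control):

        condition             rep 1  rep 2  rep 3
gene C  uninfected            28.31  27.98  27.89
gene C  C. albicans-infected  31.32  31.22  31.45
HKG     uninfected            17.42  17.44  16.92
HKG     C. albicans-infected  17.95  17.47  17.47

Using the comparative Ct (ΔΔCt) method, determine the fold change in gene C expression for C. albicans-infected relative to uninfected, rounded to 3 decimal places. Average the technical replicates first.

Mean Ct: gene C uninfected 28.060; gene C C. albicans-infected 31.330; HKG uninfected 17.260; HKG C. albicans-infected 17.630
ΔCt(uninfected) = 28.060 − 17.260 = 10.800
ΔCt(C. albicans-infected) = 31.330 − 17.630 = 13.700
ΔΔCt = 13.700 − 10.800 = 2.900
Fold change = 2^(−2.900) = 0.1340

0.134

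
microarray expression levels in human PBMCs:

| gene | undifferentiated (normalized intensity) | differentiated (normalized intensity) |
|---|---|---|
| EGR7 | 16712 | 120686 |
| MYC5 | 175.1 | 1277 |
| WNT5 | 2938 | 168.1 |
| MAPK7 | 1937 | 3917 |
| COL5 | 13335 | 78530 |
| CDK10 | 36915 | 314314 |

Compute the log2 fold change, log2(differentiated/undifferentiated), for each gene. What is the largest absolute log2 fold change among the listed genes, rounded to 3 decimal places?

4.127

log2(120686/16712) = 2.852  (EGR7)
log2(1277/175.1) = 2.867  (MYC5)
log2(168.1/2938) = -4.127  (WNT5)
log2(3917/1937) = 1.016  (MAPK7)
log2(78530/13335) = 2.558  (COL5)
log2(314314/36915) = 3.090  (CDK10)
The largest magnitude belongs to WNT5.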